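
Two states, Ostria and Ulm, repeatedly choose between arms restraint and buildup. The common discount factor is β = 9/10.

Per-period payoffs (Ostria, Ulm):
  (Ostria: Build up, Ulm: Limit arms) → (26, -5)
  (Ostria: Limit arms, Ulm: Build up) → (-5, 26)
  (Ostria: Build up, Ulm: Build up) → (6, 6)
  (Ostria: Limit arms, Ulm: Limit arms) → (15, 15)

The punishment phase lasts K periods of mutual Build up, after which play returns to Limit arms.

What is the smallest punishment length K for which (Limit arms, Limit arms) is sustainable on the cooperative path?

No profitable deviation requires (15−6)(β+…+β^K) ≥ 26−15, i.e. β+…+β^K ≥ 11/9 ≈ 1.2222.
With β = 9/10, the partial sums are K=1: 0.9000, K=2: 1.7100.
K = 2 is the first length at which the sum reaches 1.2222.

2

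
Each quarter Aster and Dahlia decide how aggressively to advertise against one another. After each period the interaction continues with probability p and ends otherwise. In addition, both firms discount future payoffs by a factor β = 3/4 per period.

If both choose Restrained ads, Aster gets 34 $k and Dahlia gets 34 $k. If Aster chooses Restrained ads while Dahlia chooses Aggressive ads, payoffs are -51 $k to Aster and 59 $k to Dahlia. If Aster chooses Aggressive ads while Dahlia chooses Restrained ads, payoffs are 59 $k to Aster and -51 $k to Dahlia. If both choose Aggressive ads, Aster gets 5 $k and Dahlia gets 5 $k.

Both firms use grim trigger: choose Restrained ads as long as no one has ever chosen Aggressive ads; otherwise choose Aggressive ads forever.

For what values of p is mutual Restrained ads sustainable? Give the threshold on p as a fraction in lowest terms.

Expected continuation weight on next period's payoff is β·p = 3/4·p, which plays the role of the discount factor.
Cooperation requires 3/4·p ≥ (59−34)/(59−5) = 25/54, hence p ≥ 50/81.

50/81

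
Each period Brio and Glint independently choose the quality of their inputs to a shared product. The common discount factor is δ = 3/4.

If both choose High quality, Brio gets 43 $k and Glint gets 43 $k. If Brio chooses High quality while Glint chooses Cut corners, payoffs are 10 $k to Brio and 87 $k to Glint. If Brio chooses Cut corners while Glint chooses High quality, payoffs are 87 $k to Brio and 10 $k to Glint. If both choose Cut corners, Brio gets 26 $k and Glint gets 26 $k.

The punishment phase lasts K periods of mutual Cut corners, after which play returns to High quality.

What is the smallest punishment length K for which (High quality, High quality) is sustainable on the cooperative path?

No profitable deviation requires (43−26)(δ+…+δ^K) ≥ 87−43, i.e. δ+…+δ^K ≥ 44/17 ≈ 2.5882.
With δ = 3/4, the partial sums are K=1: 0.7500, K=2: 1.3125, …, K=5: 2.2881, K=6: 2.4661, K=7: 2.5995.
K = 7 is the first length at which the sum reaches 2.5882.

7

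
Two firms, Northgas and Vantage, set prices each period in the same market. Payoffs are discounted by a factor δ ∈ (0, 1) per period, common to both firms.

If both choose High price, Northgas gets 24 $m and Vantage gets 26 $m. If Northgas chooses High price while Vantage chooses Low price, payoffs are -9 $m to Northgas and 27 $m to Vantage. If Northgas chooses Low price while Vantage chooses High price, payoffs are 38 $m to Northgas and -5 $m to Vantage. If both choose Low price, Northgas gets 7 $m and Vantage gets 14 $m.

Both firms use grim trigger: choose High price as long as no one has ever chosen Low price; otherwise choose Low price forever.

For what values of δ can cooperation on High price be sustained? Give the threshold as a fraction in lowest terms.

For Northgas: deviation gain 38−24 = 14, per-period punishment loss 24−7 = 17. IC gives δ ≥ 14/31.
For Vantage: gain 1, loss 12 per period, so δ ≥ 1/13.
The tighter constraint is Northgas's, so cooperation needs δ ≥ 14/31.

14/31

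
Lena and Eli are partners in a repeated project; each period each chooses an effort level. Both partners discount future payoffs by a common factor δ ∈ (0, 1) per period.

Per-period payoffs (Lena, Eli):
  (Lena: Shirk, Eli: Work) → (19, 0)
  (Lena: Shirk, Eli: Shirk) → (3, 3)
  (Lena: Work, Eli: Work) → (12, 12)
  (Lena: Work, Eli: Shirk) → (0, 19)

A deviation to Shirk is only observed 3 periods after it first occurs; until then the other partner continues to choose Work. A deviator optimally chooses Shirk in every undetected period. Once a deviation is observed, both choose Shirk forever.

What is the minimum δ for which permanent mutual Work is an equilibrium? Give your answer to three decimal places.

Deviating for the 3 undetected periods gains 19−12 = 7 per period over cooperation, then loses 12−3 = 9 per period forever once punishment starts.
Gain: 7(1 + δ + … + δ^2); loss: 9·δ^3/(1−δ).
No profitable deviation ⇔ 7(1−δ^3) ≤ 9·δ^3, i.e. δ^3 ≥ 7/(7+9) = 7/16.
Hence δ ≥ (7/16)^(1/3) ≈ 0.759.

0.759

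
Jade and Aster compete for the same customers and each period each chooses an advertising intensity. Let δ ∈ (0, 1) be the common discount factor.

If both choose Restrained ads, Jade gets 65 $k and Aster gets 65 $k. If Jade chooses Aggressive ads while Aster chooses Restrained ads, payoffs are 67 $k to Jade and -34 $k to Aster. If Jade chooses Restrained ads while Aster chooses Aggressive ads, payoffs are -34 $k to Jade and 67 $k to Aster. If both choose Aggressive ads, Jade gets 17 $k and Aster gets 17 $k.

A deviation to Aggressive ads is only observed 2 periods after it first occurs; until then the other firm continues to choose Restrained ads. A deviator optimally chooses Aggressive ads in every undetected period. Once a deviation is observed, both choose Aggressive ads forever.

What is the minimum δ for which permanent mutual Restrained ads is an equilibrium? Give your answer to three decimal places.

0.200

Deviating for the 2 undetected periods gains 67−65 = 2 per period over cooperation, then loses 65−17 = 48 per period forever once punishment starts.
Gain: 2(1 + δ + … + δ^1); loss: 48·δ^2/(1−δ).
No profitable deviation ⇔ 2(1−δ^2) ≤ 48·δ^2, i.e. δ^2 ≥ 2/(2+48) = 1/25.
Hence δ ≥ (1/25)^(1/2) ≈ 0.200.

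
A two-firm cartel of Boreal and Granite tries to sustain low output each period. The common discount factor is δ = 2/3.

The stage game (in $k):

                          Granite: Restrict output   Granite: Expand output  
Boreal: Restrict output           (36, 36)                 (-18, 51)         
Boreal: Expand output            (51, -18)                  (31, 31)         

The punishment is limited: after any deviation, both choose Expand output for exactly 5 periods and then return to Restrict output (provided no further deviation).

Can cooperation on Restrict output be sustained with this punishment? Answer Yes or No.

A one-shot deviation gives 51 now, then 31 for 5 periods, then back to 36.
Gain from deviating: (51−36) today; loss: (36−31) in each of the next 5 periods.
No-deviation condition: (36−31)(δ+…+δ^5) ≥ 51−36, i.e. δ+…+δ^5 ≥ 3.
At δ = 2/3: δ+…+δ^5 = 1.7366 < 3.0000.
So cooperation is not sustainable.

No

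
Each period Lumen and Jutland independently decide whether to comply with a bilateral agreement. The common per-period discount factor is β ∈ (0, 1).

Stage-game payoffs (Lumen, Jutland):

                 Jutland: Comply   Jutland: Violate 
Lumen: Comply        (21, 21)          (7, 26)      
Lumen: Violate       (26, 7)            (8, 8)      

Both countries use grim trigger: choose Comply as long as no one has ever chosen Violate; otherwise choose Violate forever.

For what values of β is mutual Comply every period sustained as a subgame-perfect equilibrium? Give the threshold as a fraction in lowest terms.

Under grim trigger the critical discount factor is (T−C)/(T−P) with T = 26, C = 21, P = 8.
β* = (26−21)/(26−8) = 5/18.

5/18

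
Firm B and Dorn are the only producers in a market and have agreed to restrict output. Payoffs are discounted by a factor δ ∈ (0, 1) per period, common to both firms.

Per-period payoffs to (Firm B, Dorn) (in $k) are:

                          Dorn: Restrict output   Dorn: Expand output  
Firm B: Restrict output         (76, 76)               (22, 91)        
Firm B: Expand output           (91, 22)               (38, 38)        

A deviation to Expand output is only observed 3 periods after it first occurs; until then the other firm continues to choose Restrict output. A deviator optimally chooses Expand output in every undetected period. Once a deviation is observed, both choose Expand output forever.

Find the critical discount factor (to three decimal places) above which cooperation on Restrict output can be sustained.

0.657

Deviating for the 3 undetected periods gains 91−76 = 15 per period over cooperation, then loses 76−38 = 38 per period forever once punishment starts.
Gain: 15(1 + δ + … + δ^2); loss: 38·δ^3/(1−δ).
No profitable deviation ⇔ 15(1−δ^3) ≤ 38·δ^3, i.e. δ^3 ≥ 15/(15+38) = 15/53.
Hence δ ≥ (15/53)^(1/3) ≈ 0.657.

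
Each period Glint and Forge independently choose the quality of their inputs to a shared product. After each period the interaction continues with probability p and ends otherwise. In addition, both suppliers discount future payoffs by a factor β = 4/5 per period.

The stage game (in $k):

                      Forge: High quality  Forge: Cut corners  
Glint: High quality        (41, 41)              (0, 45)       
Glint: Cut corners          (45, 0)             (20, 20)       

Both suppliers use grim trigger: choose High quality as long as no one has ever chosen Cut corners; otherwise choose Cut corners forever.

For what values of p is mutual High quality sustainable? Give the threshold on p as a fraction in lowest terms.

1/5

Expected continuation weight on next period's payoff is β·p = 4/5·p, which plays the role of the discount factor.
Cooperation requires 4/5·p ≥ (45−41)/(45−20) = 4/25, hence p ≥ 1/5.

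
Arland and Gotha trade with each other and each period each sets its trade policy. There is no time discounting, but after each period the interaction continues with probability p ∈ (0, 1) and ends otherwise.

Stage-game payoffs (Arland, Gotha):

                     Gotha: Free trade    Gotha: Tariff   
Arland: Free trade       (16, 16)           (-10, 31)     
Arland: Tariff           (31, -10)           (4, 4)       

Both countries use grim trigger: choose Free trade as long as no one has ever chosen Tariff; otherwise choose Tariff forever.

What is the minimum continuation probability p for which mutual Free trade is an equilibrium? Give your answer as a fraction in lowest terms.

Expected cooperation value is 16 + p·16 + p²·16 + … = 16/(1−p); deviation gives 31 + p·4/(1−p).
16 ≥ 31(1−p) + 4p ⇒ 27p ≥ 15 ⇒ p ≥ 15/27 = 5/9.

5/9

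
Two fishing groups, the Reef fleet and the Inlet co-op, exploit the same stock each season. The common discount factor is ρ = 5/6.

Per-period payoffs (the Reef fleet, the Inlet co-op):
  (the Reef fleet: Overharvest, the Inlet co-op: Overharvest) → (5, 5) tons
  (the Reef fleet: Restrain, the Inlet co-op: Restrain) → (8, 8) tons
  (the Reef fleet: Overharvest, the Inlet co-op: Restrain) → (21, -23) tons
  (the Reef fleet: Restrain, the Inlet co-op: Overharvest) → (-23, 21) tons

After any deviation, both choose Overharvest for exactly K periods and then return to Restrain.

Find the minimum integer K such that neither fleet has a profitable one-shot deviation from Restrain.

No profitable deviation requires (8−5)(ρ+…+ρ^K) ≥ 21−8, i.e. ρ+…+ρ^K ≥ 13/3 ≈ 4.3333.
With ρ = 5/6, the partial sums are K=1: 0.8333, K=2: 1.5278, …, K=10: 4.1925, K=11: 4.3271, K=12: 4.4392.
K = 12 is the first length at which the sum reaches 4.3333.

12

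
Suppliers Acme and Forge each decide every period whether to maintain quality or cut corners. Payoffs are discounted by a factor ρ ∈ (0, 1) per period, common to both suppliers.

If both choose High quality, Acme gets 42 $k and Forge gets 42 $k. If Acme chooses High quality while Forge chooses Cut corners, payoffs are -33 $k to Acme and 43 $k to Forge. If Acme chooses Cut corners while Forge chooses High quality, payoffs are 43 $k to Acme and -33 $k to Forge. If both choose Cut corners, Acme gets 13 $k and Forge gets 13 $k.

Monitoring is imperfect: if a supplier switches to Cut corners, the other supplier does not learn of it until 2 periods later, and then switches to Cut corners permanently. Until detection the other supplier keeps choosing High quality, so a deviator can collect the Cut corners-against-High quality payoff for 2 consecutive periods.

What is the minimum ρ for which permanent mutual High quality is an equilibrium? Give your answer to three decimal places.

0.183

A deviator earns 43 for 2 periods, then 13 forever; cooperating earns 42 forever. Multiplying the IC by (1−ρ):
42 ≥ 43(1−ρ^2) + 13ρ^2, so 30·ρ^2 ≥ 1 and ρ^2 ≥ 1/30.
ρ ≥ (1/30)^(1/2) ≈ 0.183.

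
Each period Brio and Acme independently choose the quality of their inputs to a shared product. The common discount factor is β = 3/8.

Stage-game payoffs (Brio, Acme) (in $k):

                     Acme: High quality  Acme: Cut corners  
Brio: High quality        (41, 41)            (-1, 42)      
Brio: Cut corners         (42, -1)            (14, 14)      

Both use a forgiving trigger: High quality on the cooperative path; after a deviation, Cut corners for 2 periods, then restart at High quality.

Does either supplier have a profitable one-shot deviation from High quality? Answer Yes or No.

No

A one-shot deviation gives 42 now, then 14 for 2 periods, then back to 41.
Gain from deviating: (42−41) today; loss: (41−14) in each of the next 2 periods.
No-deviation condition: (41−14)(β+…+β^2) ≥ 42−41, i.e. β+…+β^2 ≥ 1/27.
At β = 3/8: β+…+β^2 = 0.5156 ≥ 0.0370.
So cooperation is sustainable.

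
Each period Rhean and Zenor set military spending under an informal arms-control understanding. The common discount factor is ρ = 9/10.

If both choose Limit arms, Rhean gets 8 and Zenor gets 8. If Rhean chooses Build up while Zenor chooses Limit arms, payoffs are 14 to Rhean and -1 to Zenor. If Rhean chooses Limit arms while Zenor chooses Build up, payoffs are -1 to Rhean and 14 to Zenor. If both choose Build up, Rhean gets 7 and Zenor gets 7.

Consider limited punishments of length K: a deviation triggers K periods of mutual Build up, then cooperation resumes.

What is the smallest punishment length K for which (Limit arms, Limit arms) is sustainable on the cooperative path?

No profitable deviation requires (8−7)(ρ+…+ρ^K) ≥ 14−8, i.e. ρ+…+ρ^K ≥ 6 ≈ 6.0000.
With ρ = 9/10, the partial sums are K=1: 0.9000, K=2: 1.7100, …, K=9: 5.5132, K=10: 5.8619, K=11: 6.1757.
K = 11 is the first length at which the sum reaches 6.0000.

11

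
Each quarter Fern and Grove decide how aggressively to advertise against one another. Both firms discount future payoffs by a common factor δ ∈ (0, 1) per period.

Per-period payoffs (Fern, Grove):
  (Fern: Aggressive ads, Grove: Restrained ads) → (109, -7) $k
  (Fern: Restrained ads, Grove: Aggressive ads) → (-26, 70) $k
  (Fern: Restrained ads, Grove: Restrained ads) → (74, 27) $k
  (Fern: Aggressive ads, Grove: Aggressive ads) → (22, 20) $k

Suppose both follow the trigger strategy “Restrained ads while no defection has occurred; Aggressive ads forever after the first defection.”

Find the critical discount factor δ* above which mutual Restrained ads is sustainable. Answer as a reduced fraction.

Fern's threshold: (109−74)/(109−22) = 35/87.
Grove's threshold: (70−27)/(70−20) = 43/50.
35/87 < 43/50, so Grove binds and δ* = 43/50.

43/50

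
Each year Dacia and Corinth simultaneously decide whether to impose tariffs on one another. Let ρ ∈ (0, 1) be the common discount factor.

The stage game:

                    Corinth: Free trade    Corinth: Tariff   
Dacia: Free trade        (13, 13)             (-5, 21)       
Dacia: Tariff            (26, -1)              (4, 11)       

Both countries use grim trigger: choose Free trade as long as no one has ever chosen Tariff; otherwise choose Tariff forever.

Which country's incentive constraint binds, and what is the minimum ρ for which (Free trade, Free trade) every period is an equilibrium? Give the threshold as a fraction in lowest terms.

Corinth; ρ ≥ 4/5

Dacia: cooperation gives 13 each period; deviation gives 26 once then 4 forever.
  13/(1−ρ) ≥ 26 + 4ρ/(1−ρ) ⇒ ρ ≥ 13/22.
Corinth: cooperation gives 13 each period; deviation gives 21 once then 11 forever.
  ρ ≥ 8/10 = 4/5.
Both must hold, so the binding constraint is Corinth's: ρ ≥ 4/5.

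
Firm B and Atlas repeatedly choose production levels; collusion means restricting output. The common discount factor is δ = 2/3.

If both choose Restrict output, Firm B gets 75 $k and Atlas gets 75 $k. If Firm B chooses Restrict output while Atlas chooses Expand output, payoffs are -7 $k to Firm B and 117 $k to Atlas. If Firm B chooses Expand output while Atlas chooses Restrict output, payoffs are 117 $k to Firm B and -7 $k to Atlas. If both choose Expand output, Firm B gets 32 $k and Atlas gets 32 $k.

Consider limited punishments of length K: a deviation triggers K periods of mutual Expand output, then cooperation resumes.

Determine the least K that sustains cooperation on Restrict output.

Need Σ_{k=1}^{K} δ^k ≥ (117−75)/(75−32) = 0.9767 at δ = 2/3.
At K = 1 the sum is 0.6667 < 0.9767; at K = 2 it is 1.1111 ≥ 0.9767.
So the minimum punishment length is K = 2.

2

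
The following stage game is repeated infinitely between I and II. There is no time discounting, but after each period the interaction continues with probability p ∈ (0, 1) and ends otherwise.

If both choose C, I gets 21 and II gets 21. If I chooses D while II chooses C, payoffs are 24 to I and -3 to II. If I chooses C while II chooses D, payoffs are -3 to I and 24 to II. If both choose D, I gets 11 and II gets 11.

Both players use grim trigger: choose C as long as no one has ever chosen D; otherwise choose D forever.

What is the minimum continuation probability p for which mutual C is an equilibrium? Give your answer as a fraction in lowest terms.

Expected cooperation value is 21 + p·21 + p²·21 + … = 21/(1−p); deviation gives 24 + p·11/(1−p).
21 ≥ 24(1−p) + 11p ⇒ 13p ≥ 3 ⇒ p ≥ 3/13.

3/13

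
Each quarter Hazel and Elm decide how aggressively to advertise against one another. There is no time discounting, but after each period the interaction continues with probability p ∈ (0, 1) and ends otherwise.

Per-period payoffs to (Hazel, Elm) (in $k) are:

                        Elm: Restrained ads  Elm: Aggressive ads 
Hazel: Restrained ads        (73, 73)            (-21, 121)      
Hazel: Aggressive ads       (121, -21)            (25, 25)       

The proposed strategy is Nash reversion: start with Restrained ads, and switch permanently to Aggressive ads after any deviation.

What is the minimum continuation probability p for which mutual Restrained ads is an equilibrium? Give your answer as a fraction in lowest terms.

1/2

With no time discounting, the continuation probability p plays the role of the discount factor.
Grim-trigger IC: 73/(1−p) ≥ 121 + 25p/(1−p) ⇒ p ≥ (121−73)/(121−25) = 1/2.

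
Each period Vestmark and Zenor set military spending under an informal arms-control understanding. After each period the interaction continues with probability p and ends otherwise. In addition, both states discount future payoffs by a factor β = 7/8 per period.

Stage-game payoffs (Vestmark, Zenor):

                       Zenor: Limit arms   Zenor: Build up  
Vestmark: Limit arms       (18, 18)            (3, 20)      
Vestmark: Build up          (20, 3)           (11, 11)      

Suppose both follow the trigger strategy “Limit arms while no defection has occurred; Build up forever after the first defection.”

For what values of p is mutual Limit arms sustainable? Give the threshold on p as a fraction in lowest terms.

16/63

Expected continuation weight on next period's payoff is β·p = 7/8·p, which plays the role of the discount factor.
Cooperation requires 7/8·p ≥ (20−18)/(20−11) = 2/9, hence p ≥ 16/63.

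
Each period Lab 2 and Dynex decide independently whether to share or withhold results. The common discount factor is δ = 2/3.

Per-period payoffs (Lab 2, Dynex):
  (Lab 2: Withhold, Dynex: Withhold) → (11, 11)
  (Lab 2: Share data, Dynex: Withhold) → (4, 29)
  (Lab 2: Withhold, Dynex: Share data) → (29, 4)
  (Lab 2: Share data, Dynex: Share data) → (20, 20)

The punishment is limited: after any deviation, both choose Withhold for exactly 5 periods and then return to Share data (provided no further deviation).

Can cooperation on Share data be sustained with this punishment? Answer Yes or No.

Yes

IC: δ+…+δ^5 ≥ (29−20)/(20−11) = 1.
At δ = 2/3: partial sum = 1.7366 ≥ 1.0000. Cooperation sustainable.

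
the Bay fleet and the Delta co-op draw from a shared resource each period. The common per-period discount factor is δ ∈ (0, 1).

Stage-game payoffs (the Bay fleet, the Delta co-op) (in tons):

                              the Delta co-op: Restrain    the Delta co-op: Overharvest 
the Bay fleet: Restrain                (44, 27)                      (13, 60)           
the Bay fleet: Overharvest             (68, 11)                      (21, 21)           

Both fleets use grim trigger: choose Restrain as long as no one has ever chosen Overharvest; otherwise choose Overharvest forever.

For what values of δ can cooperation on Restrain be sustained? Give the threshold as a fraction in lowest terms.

the Bay fleet: cooperation gives 44 each period; deviation gives 68 once then 21 forever.
  44/(1−δ) ≥ 68 + 21δ/(1−δ) ⇒ δ ≥ 24/47.
the Delta co-op: cooperation gives 27 each period; deviation gives 60 once then 21 forever.
  δ ≥ 33/39 = 11/13.
Both must hold, so the binding constraint is the Delta co-op's: δ ≥ 11/13.

11/13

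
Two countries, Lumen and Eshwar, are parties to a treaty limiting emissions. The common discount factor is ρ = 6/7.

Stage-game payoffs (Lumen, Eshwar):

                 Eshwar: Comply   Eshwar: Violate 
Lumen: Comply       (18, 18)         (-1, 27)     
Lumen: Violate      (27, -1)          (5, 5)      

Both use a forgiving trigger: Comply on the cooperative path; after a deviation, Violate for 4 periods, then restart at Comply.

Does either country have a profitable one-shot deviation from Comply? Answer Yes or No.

IC: ρ+…+ρ^4 ≥ (27−18)/(18−5) = 9/13.
At ρ = 6/7: partial sum = 2.7613 ≥ 0.6923. Cooperation sustainable.

No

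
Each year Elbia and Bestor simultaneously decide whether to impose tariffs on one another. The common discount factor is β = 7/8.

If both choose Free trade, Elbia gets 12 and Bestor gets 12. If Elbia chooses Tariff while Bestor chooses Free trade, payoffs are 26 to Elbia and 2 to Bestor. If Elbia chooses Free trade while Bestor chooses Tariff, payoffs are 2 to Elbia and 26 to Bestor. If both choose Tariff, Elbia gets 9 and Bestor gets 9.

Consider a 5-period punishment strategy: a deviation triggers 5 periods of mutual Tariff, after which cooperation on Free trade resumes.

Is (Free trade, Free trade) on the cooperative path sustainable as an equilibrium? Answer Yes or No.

No

Comparing payoff streams over the 6 periods until play realigns: cooperate → 12(1+β+…+β^5); deviate → 26 + 9(β+…+β^5).
Cooperation is sustained iff (12−9)(β+…+β^5) ≥ 26−12.
β+…+β^5 = 7/8·(1−(7/8)^5)/(1−7/8) = 3.4096, and (26−12)/(12−9) = 4.6667.
3.4096 < 4.6667, so cooperation is not sustainable.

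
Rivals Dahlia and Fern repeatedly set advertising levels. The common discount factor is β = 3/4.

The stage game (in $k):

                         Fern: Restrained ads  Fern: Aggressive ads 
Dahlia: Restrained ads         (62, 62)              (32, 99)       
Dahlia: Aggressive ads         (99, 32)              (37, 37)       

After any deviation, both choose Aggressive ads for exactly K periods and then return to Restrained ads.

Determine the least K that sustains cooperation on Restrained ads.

IC: β(1−β^K)/(1−β) ≥ (99−62)/(62−37) = 37/25.
With β = 3/4: need 1 − β^K ≥ 37/25·(1−3/4)/(3/4), i.e. β^K ≤ 0.5067.
Since (3/4)^2 = 0.5625 and (3/4)^3 = 0.4219, the smallest such K is 3.

3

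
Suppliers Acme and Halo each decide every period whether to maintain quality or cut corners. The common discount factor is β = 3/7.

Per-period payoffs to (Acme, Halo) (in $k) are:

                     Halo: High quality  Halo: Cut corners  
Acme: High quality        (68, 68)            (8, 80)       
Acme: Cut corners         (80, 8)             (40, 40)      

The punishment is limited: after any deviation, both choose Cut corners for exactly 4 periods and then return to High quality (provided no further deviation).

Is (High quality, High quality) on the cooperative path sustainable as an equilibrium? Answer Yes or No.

A one-shot deviation gives 80 now, then 40 for 4 periods, then back to 68.
Gain from deviating: (80−68) today; loss: (68−40) in each of the next 4 periods.
No-deviation condition: (68−40)(β+…+β^4) ≥ 80−68, i.e. β+…+β^4 ≥ 3/7.
At β = 3/7: β+…+β^4 = 0.7247 ≥ 0.4286.
So cooperation is sustainable.

Yes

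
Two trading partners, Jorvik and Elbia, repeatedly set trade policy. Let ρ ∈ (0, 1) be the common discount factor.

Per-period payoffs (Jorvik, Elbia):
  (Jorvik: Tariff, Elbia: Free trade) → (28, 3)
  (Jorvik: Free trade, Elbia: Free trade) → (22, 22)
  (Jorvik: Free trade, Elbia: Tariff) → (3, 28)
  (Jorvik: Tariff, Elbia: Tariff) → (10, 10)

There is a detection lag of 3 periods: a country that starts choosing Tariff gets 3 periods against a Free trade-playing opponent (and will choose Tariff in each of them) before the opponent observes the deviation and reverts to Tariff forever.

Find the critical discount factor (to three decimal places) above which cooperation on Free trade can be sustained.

0.693

A deviator earns 28 for 3 periods, then 10 forever; cooperating earns 22 forever. Multiplying the IC by (1−ρ):
22 ≥ 28(1−ρ^3) + 10ρ^3, so 18·ρ^3 ≥ 6 and ρ^3 ≥ 1/3.
ρ ≥ (1/3)^(1/3) ≈ 0.693.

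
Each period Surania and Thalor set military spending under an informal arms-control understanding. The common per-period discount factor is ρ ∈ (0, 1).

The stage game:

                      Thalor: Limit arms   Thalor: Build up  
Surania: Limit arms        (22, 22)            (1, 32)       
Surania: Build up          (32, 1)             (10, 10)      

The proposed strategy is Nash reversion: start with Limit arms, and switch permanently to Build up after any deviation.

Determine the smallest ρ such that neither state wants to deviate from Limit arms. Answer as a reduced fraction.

Under grim trigger the critical discount factor is (T−C)/(T−P) with T = 32, C = 22, P = 10.
ρ* = (32−22)/(32−10) = 10/22 = 5/11.

5/11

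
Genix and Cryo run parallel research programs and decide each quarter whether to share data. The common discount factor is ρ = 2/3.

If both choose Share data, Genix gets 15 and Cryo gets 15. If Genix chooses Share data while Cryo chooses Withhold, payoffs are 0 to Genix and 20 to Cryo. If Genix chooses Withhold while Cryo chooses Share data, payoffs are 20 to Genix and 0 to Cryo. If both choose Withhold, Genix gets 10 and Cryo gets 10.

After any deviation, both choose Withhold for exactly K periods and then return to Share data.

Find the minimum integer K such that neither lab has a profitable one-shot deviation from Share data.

2

No profitable deviation requires (15−10)(ρ+…+ρ^K) ≥ 20−15, i.e. ρ+…+ρ^K ≥ 1 ≈ 1.0000.
With ρ = 2/3, the partial sums are K=1: 0.6667, K=2: 1.1111.
K = 2 is the first length at which the sum reaches 1.0000.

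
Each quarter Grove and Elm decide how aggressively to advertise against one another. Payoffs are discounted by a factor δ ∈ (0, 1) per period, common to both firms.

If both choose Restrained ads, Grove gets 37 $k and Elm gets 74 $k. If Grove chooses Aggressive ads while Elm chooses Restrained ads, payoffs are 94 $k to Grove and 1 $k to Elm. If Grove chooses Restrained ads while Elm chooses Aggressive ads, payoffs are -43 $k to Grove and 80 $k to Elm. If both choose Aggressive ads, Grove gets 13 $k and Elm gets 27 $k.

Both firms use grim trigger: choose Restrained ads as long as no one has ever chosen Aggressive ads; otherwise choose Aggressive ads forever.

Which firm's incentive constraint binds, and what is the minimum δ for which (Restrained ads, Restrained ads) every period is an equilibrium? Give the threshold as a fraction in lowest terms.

Grove; δ ≥ 19/27

Grove: cooperation gives 37 each period; deviation gives 94 once then 13 forever.
  37/(1−δ) ≥ 94 + 13δ/(1−δ) ⇒ δ ≥ 57/81 = 19/27.
Elm: cooperation gives 74 each period; deviation gives 80 once then 27 forever.
  δ ≥ 6/53.
Both must hold, so the binding constraint is Grove's: δ ≥ 19/27.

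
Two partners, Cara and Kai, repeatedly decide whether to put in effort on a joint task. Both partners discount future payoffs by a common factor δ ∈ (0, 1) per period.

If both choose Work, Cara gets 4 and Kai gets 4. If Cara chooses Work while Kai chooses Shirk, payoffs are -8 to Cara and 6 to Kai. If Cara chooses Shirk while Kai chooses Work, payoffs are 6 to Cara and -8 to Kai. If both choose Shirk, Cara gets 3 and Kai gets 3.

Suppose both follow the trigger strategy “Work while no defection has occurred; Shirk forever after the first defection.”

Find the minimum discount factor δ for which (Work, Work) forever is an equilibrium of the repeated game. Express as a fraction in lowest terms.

2/3

Under grim trigger the critical discount factor is (T−C)/(T−P) with T = 6, C = 4, P = 3.
δ* = (6−4)/(6−3) = 2/3.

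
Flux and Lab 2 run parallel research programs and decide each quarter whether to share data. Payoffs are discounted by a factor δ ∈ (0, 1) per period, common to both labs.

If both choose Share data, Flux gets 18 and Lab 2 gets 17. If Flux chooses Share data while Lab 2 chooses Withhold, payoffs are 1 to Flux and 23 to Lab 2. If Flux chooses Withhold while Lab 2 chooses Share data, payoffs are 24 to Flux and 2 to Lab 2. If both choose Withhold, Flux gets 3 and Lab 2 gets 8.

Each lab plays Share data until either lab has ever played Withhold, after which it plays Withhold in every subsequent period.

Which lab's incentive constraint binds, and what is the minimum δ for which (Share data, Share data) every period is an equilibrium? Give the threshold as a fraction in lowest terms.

For Flux: deviation gain 24−18 = 6, per-period punishment loss 18−3 = 15. IC gives δ ≥ 6/21 = 2/7.
For Lab 2: gain 6, loss 9 per period, so δ ≥ 6/15 = 2/5.
The tighter constraint is Lab 2's, so cooperation needs δ ≥ 2/5.

Lab 2; δ ≥ 2/5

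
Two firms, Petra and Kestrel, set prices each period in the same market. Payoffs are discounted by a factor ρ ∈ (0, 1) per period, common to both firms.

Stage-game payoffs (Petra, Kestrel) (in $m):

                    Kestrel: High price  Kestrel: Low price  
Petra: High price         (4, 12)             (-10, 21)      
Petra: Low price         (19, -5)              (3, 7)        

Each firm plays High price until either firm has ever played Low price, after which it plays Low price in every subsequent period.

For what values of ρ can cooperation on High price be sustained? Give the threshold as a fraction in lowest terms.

15/16

For Petra: deviation gain 19−4 = 15, per-period punishment loss 4−3 = 1. IC gives ρ ≥ 15/16.
For Kestrel: gain 9, loss 5 per period, so ρ ≥ 9/14.
The tighter constraint is Petra's, so cooperation needs ρ ≥ 15/16.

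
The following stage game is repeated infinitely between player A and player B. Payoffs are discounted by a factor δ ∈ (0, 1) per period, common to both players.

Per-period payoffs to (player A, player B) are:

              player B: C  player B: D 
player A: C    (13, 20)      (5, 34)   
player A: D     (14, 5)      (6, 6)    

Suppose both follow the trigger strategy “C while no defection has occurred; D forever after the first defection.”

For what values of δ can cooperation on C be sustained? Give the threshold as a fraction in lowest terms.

1/2

player A: cooperation gives 13 each period; deviation gives 14 once then 6 forever.
  13/(1−δ) ≥ 14 + 6δ/(1−δ) ⇒ δ ≥ 1/8.
player B: cooperation gives 20 each period; deviation gives 34 once then 6 forever.
  δ ≥ 14/28 = 1/2.
Both must hold, so the binding constraint is player B's: δ ≥ 1/2.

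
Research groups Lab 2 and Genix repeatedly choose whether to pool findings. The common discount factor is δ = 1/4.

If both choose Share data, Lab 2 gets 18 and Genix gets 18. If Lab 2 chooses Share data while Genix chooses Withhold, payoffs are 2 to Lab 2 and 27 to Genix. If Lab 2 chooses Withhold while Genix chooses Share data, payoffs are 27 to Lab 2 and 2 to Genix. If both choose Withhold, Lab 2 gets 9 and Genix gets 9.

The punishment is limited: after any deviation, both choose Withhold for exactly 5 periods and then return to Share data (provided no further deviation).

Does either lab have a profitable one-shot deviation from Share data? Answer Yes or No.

Comparing payoff streams over the 6 periods until play realigns: cooperate → 18(1+δ+…+δ^5); deviate → 27 + 9(δ+…+δ^5).
Cooperation is sustained iff (18−9)(δ+…+δ^5) ≥ 27−18.
δ+…+δ^5 = 1/4·(1−(1/4)^5)/(1−1/4) = 0.3330, and (27−18)/(18−9) = 1.0000.
0.3330 < 1.0000, so cooperation is not sustainable.

Yes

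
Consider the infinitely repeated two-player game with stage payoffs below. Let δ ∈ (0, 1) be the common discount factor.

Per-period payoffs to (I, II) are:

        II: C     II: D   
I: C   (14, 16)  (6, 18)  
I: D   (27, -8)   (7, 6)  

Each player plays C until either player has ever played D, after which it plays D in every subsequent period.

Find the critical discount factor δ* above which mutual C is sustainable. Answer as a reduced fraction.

For I: deviation gain 27−14 = 13, per-period punishment loss 14−7 = 7. IC gives δ ≥ 13/20.
For II: gain 2, loss 10 per period, so δ ≥ 2/12 = 1/6.
The tighter constraint is I's, so cooperation needs δ ≥ 13/20.

13/20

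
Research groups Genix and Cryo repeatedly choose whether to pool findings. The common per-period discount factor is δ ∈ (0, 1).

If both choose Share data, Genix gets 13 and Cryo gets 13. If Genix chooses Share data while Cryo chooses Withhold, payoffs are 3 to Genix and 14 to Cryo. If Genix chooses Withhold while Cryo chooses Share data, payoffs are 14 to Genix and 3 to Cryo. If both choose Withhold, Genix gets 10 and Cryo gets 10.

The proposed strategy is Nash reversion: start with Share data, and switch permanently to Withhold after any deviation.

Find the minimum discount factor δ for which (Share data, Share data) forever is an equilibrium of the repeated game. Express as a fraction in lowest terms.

Cooperation forever yields 13 each period: 13/(1−δ).
Deviating yields 14 once, then 10 forever: 14 + 10δ/(1−δ).
No profitable deviation requires 13/(1−δ) ≥ 14 + 10δ/(1−δ).
Multiplying by (1−δ): 13 ≥ 14(1−δ) + 10δ = 14 − 4δ.
So 4δ ≥ 1, i.e. δ ≥ 1/4.

1/4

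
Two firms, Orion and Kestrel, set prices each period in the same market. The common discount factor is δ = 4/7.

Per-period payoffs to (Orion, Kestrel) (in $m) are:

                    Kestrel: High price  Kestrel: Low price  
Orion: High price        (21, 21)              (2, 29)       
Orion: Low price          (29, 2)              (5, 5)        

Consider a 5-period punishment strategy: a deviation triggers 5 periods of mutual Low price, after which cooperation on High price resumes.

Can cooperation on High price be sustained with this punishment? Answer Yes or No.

A one-shot deviation gives 29 now, then 5 for 5 periods, then back to 21.
Gain from deviating: (29−21) today; loss: (21−5) in each of the next 5 periods.
No-deviation condition: (21−5)(δ+…+δ^5) ≥ 29−21, i.e. δ+…+δ^5 ≥ 1/2.
At δ = 4/7: δ+…+δ^5 = 1.2521 ≥ 0.5000.
So cooperation is sustainable.

Yes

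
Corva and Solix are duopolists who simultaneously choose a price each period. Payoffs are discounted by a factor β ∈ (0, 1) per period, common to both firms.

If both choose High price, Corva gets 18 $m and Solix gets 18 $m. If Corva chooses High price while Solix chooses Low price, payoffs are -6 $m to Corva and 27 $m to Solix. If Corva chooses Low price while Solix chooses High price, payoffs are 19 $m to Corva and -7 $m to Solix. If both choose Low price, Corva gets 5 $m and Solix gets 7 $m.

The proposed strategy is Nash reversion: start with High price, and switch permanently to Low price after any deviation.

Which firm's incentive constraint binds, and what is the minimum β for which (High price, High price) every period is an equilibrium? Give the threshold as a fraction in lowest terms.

Solix; β ≥ 9/20

Corva's threshold: (19−18)/(19−5) = 1/14.
Solix's threshold: (27−18)/(27−7) = 9/20.
1/14 < 9/20, so Solix binds and β* = 9/20.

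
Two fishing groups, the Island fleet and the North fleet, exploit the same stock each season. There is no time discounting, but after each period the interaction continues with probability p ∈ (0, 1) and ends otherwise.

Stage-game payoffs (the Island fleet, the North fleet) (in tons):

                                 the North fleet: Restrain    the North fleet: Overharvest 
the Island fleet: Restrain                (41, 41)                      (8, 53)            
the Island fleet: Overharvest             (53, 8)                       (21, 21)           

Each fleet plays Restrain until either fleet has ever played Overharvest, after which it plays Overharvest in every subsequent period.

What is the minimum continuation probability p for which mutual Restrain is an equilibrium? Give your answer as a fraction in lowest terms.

3/8

Expected cooperation value is 41 + p·41 + p²·41 + … = 41/(1−p); deviation gives 53 + p·21/(1−p).
41 ≥ 53(1−p) + 21p ⇒ 32p ≥ 12 ⇒ p ≥ 12/32 = 3/8.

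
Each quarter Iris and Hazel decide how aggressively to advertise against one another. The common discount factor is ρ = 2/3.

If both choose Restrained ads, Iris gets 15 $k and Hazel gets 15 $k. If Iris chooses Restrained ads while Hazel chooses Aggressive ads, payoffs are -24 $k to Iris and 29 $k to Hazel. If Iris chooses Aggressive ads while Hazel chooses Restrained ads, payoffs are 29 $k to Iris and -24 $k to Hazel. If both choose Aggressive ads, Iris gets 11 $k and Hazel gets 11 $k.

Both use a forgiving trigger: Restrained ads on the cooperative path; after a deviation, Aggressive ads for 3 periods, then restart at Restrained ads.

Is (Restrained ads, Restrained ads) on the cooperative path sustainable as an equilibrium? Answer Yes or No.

No

Comparing payoff streams over the 4 periods until play realigns: cooperate → 15(1+ρ+…+ρ^3); deviate → 29 + 11(ρ+…+ρ^3).
Cooperation is sustained iff (15−11)(ρ+…+ρ^3) ≥ 29−15.
ρ+…+ρ^3 = 2/3·(1−(2/3)^3)/(1−2/3) = 1.4074, and (29−15)/(15−11) = 3.5000.
1.4074 < 3.5000, so cooperation is not sustainable.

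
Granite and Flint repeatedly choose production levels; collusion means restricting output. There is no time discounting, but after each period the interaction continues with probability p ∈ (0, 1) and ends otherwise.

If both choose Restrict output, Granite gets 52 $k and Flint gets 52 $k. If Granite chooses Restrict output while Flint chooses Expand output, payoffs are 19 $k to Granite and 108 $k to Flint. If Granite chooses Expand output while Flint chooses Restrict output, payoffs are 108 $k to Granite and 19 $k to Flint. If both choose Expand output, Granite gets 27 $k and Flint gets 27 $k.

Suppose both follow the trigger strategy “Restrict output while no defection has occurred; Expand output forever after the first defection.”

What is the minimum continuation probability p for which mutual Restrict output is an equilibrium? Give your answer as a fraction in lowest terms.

56/81

Expected cooperation value is 52 + p·52 + p²·52 + … = 52/(1−p); deviation gives 108 + p·27/(1−p).
52 ≥ 108(1−p) + 27p ⇒ 81p ≥ 56 ⇒ p ≥ 56/81.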